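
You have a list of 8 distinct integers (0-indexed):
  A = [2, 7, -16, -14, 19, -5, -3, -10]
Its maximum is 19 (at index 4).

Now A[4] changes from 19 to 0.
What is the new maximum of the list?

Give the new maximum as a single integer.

Answer: 7

Derivation:
Old max = 19 (at index 4)
Change: A[4] 19 -> 0
Changed element WAS the max -> may need rescan.
  Max of remaining elements: 7
  New max = max(0, 7) = 7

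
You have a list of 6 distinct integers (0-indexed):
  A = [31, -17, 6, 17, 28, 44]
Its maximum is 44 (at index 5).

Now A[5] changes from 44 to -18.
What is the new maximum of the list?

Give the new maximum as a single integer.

Old max = 44 (at index 5)
Change: A[5] 44 -> -18
Changed element WAS the max -> may need rescan.
  Max of remaining elements: 31
  New max = max(-18, 31) = 31

Answer: 31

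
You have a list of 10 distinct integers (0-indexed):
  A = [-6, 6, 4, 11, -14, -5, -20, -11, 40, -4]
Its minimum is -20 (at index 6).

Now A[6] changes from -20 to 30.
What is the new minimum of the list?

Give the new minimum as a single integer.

Answer: -14

Derivation:
Old min = -20 (at index 6)
Change: A[6] -20 -> 30
Changed element WAS the min. Need to check: is 30 still <= all others?
  Min of remaining elements: -14
  New min = min(30, -14) = -14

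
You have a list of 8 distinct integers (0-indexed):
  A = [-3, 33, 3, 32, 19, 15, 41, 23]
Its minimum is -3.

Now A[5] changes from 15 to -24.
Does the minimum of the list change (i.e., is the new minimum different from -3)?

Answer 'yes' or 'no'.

Old min = -3
Change: A[5] 15 -> -24
Changed element was NOT the min; min changes only if -24 < -3.
New min = -24; changed? yes

Answer: yes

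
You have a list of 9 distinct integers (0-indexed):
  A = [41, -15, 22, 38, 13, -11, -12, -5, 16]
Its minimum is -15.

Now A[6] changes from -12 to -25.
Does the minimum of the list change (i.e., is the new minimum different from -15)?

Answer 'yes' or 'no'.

Old min = -15
Change: A[6] -12 -> -25
Changed element was NOT the min; min changes only if -25 < -15.
New min = -25; changed? yes

Answer: yes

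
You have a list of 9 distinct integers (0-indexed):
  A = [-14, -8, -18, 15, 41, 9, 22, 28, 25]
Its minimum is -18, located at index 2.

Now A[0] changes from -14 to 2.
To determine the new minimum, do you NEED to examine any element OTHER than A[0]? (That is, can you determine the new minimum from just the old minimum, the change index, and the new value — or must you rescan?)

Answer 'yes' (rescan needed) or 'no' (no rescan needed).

Old min = -18 at index 2
Change at index 0: -14 -> 2
Index 0 was NOT the min. New min = min(-18, 2). No rescan of other elements needed.
Needs rescan: no

Answer: no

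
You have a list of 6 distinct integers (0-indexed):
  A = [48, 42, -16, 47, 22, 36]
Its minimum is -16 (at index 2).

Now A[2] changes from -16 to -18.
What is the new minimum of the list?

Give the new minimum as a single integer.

Old min = -16 (at index 2)
Change: A[2] -16 -> -18
Changed element WAS the min. Need to check: is -18 still <= all others?
  Min of remaining elements: 22
  New min = min(-18, 22) = -18

Answer: -18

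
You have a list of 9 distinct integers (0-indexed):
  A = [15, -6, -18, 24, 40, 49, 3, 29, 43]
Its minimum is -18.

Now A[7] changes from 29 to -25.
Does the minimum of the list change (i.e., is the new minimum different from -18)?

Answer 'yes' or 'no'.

Old min = -18
Change: A[7] 29 -> -25
Changed element was NOT the min; min changes only if -25 < -18.
New min = -25; changed? yes

Answer: yes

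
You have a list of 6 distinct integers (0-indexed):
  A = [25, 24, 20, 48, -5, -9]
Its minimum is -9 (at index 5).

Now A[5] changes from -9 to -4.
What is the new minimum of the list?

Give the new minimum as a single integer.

Old min = -9 (at index 5)
Change: A[5] -9 -> -4
Changed element WAS the min. Need to check: is -4 still <= all others?
  Min of remaining elements: -5
  New min = min(-4, -5) = -5

Answer: -5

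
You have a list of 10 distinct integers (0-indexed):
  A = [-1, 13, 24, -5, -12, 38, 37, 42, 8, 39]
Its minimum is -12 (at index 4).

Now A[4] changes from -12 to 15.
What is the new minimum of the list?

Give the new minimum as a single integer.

Old min = -12 (at index 4)
Change: A[4] -12 -> 15
Changed element WAS the min. Need to check: is 15 still <= all others?
  Min of remaining elements: -5
  New min = min(15, -5) = -5

Answer: -5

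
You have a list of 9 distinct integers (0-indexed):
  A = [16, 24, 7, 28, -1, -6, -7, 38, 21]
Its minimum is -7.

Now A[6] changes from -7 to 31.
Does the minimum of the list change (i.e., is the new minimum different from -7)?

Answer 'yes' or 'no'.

Old min = -7
Change: A[6] -7 -> 31
Changed element was the min; new min must be rechecked.
New min = -6; changed? yes

Answer: yes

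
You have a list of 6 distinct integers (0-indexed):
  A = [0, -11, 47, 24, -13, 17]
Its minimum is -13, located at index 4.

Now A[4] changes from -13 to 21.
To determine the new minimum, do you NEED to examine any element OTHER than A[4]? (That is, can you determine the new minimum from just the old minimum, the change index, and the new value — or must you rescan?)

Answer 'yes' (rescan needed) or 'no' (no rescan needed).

Answer: yes

Derivation:
Old min = -13 at index 4
Change at index 4: -13 -> 21
Index 4 WAS the min and new value 21 > old min -13. Must rescan other elements to find the new min.
Needs rescan: yes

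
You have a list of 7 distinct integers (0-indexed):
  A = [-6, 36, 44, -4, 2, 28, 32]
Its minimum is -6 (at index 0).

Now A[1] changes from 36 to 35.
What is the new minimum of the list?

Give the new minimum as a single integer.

Answer: -6

Derivation:
Old min = -6 (at index 0)
Change: A[1] 36 -> 35
Changed element was NOT the old min.
  New min = min(old_min, new_val) = min(-6, 35) = -6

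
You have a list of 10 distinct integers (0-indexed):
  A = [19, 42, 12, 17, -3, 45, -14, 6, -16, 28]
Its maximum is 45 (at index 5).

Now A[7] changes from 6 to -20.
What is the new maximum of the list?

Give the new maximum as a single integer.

Answer: 45

Derivation:
Old max = 45 (at index 5)
Change: A[7] 6 -> -20
Changed element was NOT the old max.
  New max = max(old_max, new_val) = max(45, -20) = 45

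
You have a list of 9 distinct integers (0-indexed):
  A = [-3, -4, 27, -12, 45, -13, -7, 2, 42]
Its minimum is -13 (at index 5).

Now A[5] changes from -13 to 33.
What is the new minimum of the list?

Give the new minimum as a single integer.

Old min = -13 (at index 5)
Change: A[5] -13 -> 33
Changed element WAS the min. Need to check: is 33 still <= all others?
  Min of remaining elements: -12
  New min = min(33, -12) = -12

Answer: -12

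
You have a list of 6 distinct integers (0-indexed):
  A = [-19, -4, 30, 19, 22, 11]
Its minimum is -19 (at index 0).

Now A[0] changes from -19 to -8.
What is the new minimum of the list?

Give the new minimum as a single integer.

Old min = -19 (at index 0)
Change: A[0] -19 -> -8
Changed element WAS the min. Need to check: is -8 still <= all others?
  Min of remaining elements: -4
  New min = min(-8, -4) = -8

Answer: -8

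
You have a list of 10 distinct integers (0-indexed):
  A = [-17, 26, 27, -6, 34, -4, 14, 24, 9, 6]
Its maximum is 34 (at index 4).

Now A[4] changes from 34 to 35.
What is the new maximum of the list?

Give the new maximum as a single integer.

Old max = 34 (at index 4)
Change: A[4] 34 -> 35
Changed element WAS the max -> may need rescan.
  Max of remaining elements: 27
  New max = max(35, 27) = 35

Answer: 35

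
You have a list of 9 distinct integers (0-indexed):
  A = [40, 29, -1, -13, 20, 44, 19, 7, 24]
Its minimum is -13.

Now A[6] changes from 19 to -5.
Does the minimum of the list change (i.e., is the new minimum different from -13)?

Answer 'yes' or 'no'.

Answer: no

Derivation:
Old min = -13
Change: A[6] 19 -> -5
Changed element was NOT the min; min changes only if -5 < -13.
New min = -13; changed? no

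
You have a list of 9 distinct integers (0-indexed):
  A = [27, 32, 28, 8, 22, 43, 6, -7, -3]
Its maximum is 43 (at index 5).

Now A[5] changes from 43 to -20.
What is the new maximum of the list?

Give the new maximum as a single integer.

Old max = 43 (at index 5)
Change: A[5] 43 -> -20
Changed element WAS the max -> may need rescan.
  Max of remaining elements: 32
  New max = max(-20, 32) = 32

Answer: 32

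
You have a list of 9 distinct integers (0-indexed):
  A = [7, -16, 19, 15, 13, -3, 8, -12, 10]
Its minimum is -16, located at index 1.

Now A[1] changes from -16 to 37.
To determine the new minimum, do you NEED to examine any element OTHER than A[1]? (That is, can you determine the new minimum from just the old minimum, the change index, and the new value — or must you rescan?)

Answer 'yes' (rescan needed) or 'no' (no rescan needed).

Answer: yes

Derivation:
Old min = -16 at index 1
Change at index 1: -16 -> 37
Index 1 WAS the min and new value 37 > old min -16. Must rescan other elements to find the new min.
Needs rescan: yes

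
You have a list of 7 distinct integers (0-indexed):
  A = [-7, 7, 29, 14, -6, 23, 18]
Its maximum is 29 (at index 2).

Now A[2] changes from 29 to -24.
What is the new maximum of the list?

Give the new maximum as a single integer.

Answer: 23

Derivation:
Old max = 29 (at index 2)
Change: A[2] 29 -> -24
Changed element WAS the max -> may need rescan.
  Max of remaining elements: 23
  New max = max(-24, 23) = 23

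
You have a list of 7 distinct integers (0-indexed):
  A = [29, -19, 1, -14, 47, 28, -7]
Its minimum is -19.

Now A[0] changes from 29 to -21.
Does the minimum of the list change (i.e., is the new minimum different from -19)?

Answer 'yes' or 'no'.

Old min = -19
Change: A[0] 29 -> -21
Changed element was NOT the min; min changes only if -21 < -19.
New min = -21; changed? yes

Answer: yes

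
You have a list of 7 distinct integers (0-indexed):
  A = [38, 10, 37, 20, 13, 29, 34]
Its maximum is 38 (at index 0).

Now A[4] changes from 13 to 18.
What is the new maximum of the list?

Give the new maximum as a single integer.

Old max = 38 (at index 0)
Change: A[4] 13 -> 18
Changed element was NOT the old max.
  New max = max(old_max, new_val) = max(38, 18) = 38

Answer: 38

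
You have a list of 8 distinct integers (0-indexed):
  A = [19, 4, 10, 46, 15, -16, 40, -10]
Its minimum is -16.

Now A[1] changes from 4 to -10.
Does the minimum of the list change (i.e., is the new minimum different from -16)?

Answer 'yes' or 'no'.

Answer: no

Derivation:
Old min = -16
Change: A[1] 4 -> -10
Changed element was NOT the min; min changes only if -10 < -16.
New min = -16; changed? no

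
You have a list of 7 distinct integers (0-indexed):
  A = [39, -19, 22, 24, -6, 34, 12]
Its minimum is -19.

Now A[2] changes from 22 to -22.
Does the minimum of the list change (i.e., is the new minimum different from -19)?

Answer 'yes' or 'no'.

Old min = -19
Change: A[2] 22 -> -22
Changed element was NOT the min; min changes only if -22 < -19.
New min = -22; changed? yes

Answer: yes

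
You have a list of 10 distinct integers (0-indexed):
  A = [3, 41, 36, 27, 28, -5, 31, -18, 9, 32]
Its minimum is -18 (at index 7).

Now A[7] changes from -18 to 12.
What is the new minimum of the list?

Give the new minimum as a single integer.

Old min = -18 (at index 7)
Change: A[7] -18 -> 12
Changed element WAS the min. Need to check: is 12 still <= all others?
  Min of remaining elements: -5
  New min = min(12, -5) = -5

Answer: -5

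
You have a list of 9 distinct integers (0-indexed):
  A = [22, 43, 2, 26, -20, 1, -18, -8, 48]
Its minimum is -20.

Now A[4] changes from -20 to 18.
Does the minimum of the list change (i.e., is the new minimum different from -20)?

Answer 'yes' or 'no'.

Answer: yes

Derivation:
Old min = -20
Change: A[4] -20 -> 18
Changed element was the min; new min must be rechecked.
New min = -18; changed? yes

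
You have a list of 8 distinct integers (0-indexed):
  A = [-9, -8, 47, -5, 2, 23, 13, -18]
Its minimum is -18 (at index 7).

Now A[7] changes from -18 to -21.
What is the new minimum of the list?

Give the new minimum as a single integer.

Old min = -18 (at index 7)
Change: A[7] -18 -> -21
Changed element WAS the min. Need to check: is -21 still <= all others?
  Min of remaining elements: -9
  New min = min(-21, -9) = -21

Answer: -21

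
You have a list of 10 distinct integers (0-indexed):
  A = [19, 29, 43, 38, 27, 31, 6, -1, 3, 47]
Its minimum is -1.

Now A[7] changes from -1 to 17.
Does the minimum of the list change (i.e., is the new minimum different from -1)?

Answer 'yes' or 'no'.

Answer: yes

Derivation:
Old min = -1
Change: A[7] -1 -> 17
Changed element was the min; new min must be rechecked.
New min = 3; changed? yes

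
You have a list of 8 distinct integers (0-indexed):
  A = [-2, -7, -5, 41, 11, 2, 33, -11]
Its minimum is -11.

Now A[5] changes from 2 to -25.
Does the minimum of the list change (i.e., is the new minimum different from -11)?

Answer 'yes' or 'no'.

Answer: yes

Derivation:
Old min = -11
Change: A[5] 2 -> -25
Changed element was NOT the min; min changes only if -25 < -11.
New min = -25; changed? yes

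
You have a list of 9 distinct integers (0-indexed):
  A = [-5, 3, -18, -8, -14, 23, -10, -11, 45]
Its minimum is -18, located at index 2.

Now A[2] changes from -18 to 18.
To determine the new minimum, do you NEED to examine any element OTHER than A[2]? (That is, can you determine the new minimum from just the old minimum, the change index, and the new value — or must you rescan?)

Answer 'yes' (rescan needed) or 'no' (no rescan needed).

Old min = -18 at index 2
Change at index 2: -18 -> 18
Index 2 WAS the min and new value 18 > old min -18. Must rescan other elements to find the new min.
Needs rescan: yes

Answer: yes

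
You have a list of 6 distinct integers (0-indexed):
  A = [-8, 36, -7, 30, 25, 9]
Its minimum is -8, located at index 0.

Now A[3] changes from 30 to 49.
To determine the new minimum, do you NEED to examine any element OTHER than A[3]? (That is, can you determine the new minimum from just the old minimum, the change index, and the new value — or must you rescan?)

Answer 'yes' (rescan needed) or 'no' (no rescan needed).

Old min = -8 at index 0
Change at index 3: 30 -> 49
Index 3 was NOT the min. New min = min(-8, 49). No rescan of other elements needed.
Needs rescan: no

Answer: no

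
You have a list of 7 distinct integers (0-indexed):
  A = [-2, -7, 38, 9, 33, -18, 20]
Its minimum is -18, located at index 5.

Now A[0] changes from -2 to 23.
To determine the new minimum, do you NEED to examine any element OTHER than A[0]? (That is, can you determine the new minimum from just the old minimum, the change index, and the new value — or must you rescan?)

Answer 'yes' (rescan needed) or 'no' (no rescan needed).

Answer: no

Derivation:
Old min = -18 at index 5
Change at index 0: -2 -> 23
Index 0 was NOT the min. New min = min(-18, 23). No rescan of other elements needed.
Needs rescan: no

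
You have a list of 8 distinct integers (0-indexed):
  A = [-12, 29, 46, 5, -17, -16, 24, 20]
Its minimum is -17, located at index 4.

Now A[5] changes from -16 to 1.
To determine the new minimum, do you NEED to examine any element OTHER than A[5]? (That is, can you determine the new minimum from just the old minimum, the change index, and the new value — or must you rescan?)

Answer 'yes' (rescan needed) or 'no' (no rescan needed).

Answer: no

Derivation:
Old min = -17 at index 4
Change at index 5: -16 -> 1
Index 5 was NOT the min. New min = min(-17, 1). No rescan of other elements needed.
Needs rescan: no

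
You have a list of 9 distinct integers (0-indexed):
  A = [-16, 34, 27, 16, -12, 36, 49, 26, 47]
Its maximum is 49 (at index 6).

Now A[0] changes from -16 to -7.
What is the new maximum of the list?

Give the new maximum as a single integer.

Old max = 49 (at index 6)
Change: A[0] -16 -> -7
Changed element was NOT the old max.
  New max = max(old_max, new_val) = max(49, -7) = 49

Answer: 49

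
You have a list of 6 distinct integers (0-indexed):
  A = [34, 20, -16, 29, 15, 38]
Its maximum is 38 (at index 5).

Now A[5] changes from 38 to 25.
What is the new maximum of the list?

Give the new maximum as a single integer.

Old max = 38 (at index 5)
Change: A[5] 38 -> 25
Changed element WAS the max -> may need rescan.
  Max of remaining elements: 34
  New max = max(25, 34) = 34

Answer: 34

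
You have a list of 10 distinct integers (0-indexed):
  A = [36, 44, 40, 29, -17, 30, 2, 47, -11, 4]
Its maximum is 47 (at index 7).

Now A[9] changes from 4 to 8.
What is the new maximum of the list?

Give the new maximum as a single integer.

Answer: 47

Derivation:
Old max = 47 (at index 7)
Change: A[9] 4 -> 8
Changed element was NOT the old max.
  New max = max(old_max, new_val) = max(47, 8) = 47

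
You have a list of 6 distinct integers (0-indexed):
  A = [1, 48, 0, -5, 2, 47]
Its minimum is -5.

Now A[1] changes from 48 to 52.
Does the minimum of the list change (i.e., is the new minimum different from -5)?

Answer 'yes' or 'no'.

Answer: no

Derivation:
Old min = -5
Change: A[1] 48 -> 52
Changed element was NOT the min; min changes only if 52 < -5.
New min = -5; changed? no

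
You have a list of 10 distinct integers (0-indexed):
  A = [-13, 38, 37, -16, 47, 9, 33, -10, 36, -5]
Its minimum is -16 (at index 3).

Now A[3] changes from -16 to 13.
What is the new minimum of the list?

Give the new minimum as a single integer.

Answer: -13

Derivation:
Old min = -16 (at index 3)
Change: A[3] -16 -> 13
Changed element WAS the min. Need to check: is 13 still <= all others?
  Min of remaining elements: -13
  New min = min(13, -13) = -13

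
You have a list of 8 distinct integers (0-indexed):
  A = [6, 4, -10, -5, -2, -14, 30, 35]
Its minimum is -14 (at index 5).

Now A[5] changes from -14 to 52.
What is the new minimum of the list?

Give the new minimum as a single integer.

Old min = -14 (at index 5)
Change: A[5] -14 -> 52
Changed element WAS the min. Need to check: is 52 still <= all others?
  Min of remaining elements: -10
  New min = min(52, -10) = -10

Answer: -10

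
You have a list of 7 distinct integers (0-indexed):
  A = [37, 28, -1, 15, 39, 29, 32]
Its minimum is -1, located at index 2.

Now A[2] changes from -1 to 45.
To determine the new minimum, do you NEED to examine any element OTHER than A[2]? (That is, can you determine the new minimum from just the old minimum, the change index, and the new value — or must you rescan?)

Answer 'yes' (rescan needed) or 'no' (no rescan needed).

Answer: yes

Derivation:
Old min = -1 at index 2
Change at index 2: -1 -> 45
Index 2 WAS the min and new value 45 > old min -1. Must rescan other elements to find the new min.
Needs rescan: yes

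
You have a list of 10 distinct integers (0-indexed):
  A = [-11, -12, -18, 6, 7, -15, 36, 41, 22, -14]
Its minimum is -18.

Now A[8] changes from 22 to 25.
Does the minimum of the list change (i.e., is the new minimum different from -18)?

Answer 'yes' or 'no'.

Old min = -18
Change: A[8] 22 -> 25
Changed element was NOT the min; min changes only if 25 < -18.
New min = -18; changed? no

Answer: no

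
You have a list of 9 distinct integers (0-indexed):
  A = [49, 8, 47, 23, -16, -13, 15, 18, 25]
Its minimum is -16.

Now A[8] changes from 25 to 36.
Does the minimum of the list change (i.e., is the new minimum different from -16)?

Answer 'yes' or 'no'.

Answer: no

Derivation:
Old min = -16
Change: A[8] 25 -> 36
Changed element was NOT the min; min changes only if 36 < -16.
New min = -16; changed? no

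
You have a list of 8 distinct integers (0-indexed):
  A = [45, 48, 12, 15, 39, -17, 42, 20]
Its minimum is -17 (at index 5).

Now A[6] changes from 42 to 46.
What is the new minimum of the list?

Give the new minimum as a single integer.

Answer: -17

Derivation:
Old min = -17 (at index 5)
Change: A[6] 42 -> 46
Changed element was NOT the old min.
  New min = min(old_min, new_val) = min(-17, 46) = -17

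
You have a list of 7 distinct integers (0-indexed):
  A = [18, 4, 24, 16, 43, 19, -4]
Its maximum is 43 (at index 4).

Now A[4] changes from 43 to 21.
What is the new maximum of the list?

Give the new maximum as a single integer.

Old max = 43 (at index 4)
Change: A[4] 43 -> 21
Changed element WAS the max -> may need rescan.
  Max of remaining elements: 24
  New max = max(21, 24) = 24

Answer: 24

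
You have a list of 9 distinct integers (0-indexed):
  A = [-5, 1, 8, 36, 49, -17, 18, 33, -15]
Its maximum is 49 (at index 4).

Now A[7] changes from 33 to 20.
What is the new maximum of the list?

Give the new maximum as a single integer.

Answer: 49

Derivation:
Old max = 49 (at index 4)
Change: A[7] 33 -> 20
Changed element was NOT the old max.
  New max = max(old_max, new_val) = max(49, 20) = 49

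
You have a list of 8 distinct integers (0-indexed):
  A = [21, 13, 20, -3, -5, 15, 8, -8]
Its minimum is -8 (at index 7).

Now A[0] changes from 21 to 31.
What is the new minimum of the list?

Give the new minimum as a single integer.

Answer: -8

Derivation:
Old min = -8 (at index 7)
Change: A[0] 21 -> 31
Changed element was NOT the old min.
  New min = min(old_min, new_val) = min(-8, 31) = -8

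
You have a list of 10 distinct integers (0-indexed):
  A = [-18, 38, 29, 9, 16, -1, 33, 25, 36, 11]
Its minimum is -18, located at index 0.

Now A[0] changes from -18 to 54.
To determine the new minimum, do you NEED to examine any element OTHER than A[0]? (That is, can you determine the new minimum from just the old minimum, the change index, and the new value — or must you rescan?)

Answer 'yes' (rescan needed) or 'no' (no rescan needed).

Answer: yes

Derivation:
Old min = -18 at index 0
Change at index 0: -18 -> 54
Index 0 WAS the min and new value 54 > old min -18. Must rescan other elements to find the new min.
Needs rescan: yes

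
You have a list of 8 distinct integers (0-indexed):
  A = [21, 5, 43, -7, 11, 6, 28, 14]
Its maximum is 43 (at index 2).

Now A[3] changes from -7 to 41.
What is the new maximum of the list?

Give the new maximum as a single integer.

Old max = 43 (at index 2)
Change: A[3] -7 -> 41
Changed element was NOT the old max.
  New max = max(old_max, new_val) = max(43, 41) = 43

Answer: 43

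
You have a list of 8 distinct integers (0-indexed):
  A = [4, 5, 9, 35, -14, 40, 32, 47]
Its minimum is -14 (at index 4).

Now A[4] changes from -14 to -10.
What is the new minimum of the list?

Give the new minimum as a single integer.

Answer: -10

Derivation:
Old min = -14 (at index 4)
Change: A[4] -14 -> -10
Changed element WAS the min. Need to check: is -10 still <= all others?
  Min of remaining elements: 4
  New min = min(-10, 4) = -10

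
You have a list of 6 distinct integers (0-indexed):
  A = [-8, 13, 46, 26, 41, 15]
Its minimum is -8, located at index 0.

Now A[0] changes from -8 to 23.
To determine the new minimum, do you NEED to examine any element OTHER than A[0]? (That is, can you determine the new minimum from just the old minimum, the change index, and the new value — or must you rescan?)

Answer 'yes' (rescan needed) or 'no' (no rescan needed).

Answer: yes

Derivation:
Old min = -8 at index 0
Change at index 0: -8 -> 23
Index 0 WAS the min and new value 23 > old min -8. Must rescan other elements to find the new min.
Needs rescan: yes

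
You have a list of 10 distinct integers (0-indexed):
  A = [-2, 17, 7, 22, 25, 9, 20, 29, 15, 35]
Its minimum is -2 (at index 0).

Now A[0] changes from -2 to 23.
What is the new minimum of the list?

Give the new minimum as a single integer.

Answer: 7

Derivation:
Old min = -2 (at index 0)
Change: A[0] -2 -> 23
Changed element WAS the min. Need to check: is 23 still <= all others?
  Min of remaining elements: 7
  New min = min(23, 7) = 7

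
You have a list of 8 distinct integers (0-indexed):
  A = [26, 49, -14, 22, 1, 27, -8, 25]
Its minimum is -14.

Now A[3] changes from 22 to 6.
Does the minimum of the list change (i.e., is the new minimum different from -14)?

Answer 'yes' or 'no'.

Answer: no

Derivation:
Old min = -14
Change: A[3] 22 -> 6
Changed element was NOT the min; min changes only if 6 < -14.
New min = -14; changed? no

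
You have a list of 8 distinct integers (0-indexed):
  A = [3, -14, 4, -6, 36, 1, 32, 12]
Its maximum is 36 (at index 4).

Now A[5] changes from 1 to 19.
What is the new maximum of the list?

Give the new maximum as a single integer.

Old max = 36 (at index 4)
Change: A[5] 1 -> 19
Changed element was NOT the old max.
  New max = max(old_max, new_val) = max(36, 19) = 36

Answer: 36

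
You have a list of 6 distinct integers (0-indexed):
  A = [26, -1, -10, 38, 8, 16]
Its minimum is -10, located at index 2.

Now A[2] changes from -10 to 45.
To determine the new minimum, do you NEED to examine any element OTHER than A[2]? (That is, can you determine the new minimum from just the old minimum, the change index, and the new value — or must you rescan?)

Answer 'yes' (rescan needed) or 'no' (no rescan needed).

Old min = -10 at index 2
Change at index 2: -10 -> 45
Index 2 WAS the min and new value 45 > old min -10. Must rescan other elements to find the new min.
Needs rescan: yes

Answer: yes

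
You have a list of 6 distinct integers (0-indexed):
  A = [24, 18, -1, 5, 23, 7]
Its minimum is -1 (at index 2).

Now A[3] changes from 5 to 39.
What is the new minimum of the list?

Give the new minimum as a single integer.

Old min = -1 (at index 2)
Change: A[3] 5 -> 39
Changed element was NOT the old min.
  New min = min(old_min, new_val) = min(-1, 39) = -1

Answer: -1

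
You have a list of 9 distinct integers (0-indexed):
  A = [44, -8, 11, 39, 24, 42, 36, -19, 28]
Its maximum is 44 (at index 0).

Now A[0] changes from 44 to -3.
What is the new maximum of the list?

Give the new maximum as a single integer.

Answer: 42

Derivation:
Old max = 44 (at index 0)
Change: A[0] 44 -> -3
Changed element WAS the max -> may need rescan.
  Max of remaining elements: 42
  New max = max(-3, 42) = 42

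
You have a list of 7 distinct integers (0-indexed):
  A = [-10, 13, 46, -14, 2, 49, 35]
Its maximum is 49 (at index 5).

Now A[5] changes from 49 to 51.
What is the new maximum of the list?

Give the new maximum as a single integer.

Old max = 49 (at index 5)
Change: A[5] 49 -> 51
Changed element WAS the max -> may need rescan.
  Max of remaining elements: 46
  New max = max(51, 46) = 51

Answer: 51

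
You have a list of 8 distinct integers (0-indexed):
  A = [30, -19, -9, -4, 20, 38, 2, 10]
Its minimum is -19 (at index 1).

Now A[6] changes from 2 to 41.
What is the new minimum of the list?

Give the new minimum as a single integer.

Old min = -19 (at index 1)
Change: A[6] 2 -> 41
Changed element was NOT the old min.
  New min = min(old_min, new_val) = min(-19, 41) = -19

Answer: -19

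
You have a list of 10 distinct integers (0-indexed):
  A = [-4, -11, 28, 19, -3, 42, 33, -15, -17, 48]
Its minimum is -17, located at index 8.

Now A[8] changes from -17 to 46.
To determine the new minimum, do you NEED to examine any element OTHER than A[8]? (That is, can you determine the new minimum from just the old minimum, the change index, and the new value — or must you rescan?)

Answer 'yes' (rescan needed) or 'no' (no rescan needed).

Old min = -17 at index 8
Change at index 8: -17 -> 46
Index 8 WAS the min and new value 46 > old min -17. Must rescan other elements to find the new min.
Needs rescan: yes

Answer: yes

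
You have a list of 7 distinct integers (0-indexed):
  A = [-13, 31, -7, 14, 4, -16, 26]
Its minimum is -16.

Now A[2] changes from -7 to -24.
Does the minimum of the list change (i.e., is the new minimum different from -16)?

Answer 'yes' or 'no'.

Old min = -16
Change: A[2] -7 -> -24
Changed element was NOT the min; min changes only if -24 < -16.
New min = -24; changed? yes

Answer: yes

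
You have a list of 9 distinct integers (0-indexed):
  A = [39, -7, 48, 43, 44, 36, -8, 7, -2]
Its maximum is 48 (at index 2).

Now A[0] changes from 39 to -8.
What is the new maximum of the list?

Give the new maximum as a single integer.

Old max = 48 (at index 2)
Change: A[0] 39 -> -8
Changed element was NOT the old max.
  New max = max(old_max, new_val) = max(48, -8) = 48

Answer: 48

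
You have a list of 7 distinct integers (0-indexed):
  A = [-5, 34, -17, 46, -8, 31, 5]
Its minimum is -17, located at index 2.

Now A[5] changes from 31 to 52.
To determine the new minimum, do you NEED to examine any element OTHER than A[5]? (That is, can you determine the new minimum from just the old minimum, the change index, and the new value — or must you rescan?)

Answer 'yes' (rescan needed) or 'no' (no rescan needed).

Old min = -17 at index 2
Change at index 5: 31 -> 52
Index 5 was NOT the min. New min = min(-17, 52). No rescan of other elements needed.
Needs rescan: no

Answer: no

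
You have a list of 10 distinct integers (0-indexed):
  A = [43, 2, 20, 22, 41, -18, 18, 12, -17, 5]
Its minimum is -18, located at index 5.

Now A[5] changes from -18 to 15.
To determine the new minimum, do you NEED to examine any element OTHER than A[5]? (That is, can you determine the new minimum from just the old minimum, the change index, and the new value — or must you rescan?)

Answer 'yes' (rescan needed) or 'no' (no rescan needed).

Answer: yes

Derivation:
Old min = -18 at index 5
Change at index 5: -18 -> 15
Index 5 WAS the min and new value 15 > old min -18. Must rescan other elements to find the new min.
Needs rescan: yes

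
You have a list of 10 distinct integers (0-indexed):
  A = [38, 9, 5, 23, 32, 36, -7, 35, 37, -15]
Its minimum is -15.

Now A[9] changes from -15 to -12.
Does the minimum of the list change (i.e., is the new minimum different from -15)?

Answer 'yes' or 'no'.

Answer: yes

Derivation:
Old min = -15
Change: A[9] -15 -> -12
Changed element was the min; new min must be rechecked.
New min = -12; changed? yes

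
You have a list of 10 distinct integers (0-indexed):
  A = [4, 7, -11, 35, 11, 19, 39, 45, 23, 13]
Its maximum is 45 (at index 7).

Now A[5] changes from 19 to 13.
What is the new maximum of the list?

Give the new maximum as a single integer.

Answer: 45

Derivation:
Old max = 45 (at index 7)
Change: A[5] 19 -> 13
Changed element was NOT the old max.
  New max = max(old_max, new_val) = max(45, 13) = 45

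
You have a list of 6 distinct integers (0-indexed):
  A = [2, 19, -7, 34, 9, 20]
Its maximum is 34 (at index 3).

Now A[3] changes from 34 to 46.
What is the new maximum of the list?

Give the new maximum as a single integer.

Old max = 34 (at index 3)
Change: A[3] 34 -> 46
Changed element WAS the max -> may need rescan.
  Max of remaining elements: 20
  New max = max(46, 20) = 46

Answer: 46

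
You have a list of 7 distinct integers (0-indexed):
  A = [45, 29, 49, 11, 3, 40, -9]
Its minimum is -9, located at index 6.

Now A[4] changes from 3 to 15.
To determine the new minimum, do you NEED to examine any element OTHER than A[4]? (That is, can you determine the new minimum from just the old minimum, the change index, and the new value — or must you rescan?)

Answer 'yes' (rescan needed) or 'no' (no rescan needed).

Old min = -9 at index 6
Change at index 4: 3 -> 15
Index 4 was NOT the min. New min = min(-9, 15). No rescan of other elements needed.
Needs rescan: no

Answer: no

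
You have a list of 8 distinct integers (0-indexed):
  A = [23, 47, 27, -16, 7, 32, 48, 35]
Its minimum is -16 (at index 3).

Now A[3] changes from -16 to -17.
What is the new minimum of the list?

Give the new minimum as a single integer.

Old min = -16 (at index 3)
Change: A[3] -16 -> -17
Changed element WAS the min. Need to check: is -17 still <= all others?
  Min of remaining elements: 7
  New min = min(-17, 7) = -17

Answer: -17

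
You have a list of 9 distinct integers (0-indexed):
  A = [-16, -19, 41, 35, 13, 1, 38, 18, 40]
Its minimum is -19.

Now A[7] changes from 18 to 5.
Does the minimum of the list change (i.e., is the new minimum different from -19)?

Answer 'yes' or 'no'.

Answer: no

Derivation:
Old min = -19
Change: A[7] 18 -> 5
Changed element was NOT the min; min changes only if 5 < -19.
New min = -19; changed? no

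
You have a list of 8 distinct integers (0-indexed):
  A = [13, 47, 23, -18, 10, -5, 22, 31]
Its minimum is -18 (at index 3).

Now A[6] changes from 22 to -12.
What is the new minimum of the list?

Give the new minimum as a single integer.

Old min = -18 (at index 3)
Change: A[6] 22 -> -12
Changed element was NOT the old min.
  New min = min(old_min, new_val) = min(-18, -12) = -18

Answer: -18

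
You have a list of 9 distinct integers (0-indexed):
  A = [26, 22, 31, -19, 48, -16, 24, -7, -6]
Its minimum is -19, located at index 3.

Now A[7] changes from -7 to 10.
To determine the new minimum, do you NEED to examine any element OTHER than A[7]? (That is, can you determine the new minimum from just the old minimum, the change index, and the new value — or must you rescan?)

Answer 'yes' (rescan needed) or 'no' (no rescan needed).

Old min = -19 at index 3
Change at index 7: -7 -> 10
Index 7 was NOT the min. New min = min(-19, 10). No rescan of other elements needed.
Needs rescan: no

Answer: no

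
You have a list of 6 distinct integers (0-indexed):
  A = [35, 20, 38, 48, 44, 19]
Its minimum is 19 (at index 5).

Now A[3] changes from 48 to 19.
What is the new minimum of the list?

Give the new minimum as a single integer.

Answer: 19

Derivation:
Old min = 19 (at index 5)
Change: A[3] 48 -> 19
Changed element was NOT the old min.
  New min = min(old_min, new_val) = min(19, 19) = 19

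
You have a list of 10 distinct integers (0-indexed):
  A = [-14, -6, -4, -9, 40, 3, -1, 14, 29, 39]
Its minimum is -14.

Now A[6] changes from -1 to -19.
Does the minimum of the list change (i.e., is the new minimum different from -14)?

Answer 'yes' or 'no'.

Answer: yes

Derivation:
Old min = -14
Change: A[6] -1 -> -19
Changed element was NOT the min; min changes only if -19 < -14.
New min = -19; changed? yes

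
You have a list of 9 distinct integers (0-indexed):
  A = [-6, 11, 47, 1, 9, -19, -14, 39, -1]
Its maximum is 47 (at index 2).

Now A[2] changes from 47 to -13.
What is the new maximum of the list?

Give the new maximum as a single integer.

Answer: 39

Derivation:
Old max = 47 (at index 2)
Change: A[2] 47 -> -13
Changed element WAS the max -> may need rescan.
  Max of remaining elements: 39
  New max = max(-13, 39) = 39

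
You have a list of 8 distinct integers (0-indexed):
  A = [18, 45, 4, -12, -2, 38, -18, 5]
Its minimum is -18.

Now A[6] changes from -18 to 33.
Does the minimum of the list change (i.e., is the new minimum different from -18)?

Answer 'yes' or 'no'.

Old min = -18
Change: A[6] -18 -> 33
Changed element was the min; new min must be rechecked.
New min = -12; changed? yes

Answer: yes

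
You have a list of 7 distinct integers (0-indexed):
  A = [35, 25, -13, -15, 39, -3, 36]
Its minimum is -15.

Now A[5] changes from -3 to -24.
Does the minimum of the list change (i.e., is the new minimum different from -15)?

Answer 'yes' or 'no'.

Old min = -15
Change: A[5] -3 -> -24
Changed element was NOT the min; min changes only if -24 < -15.
New min = -24; changed? yes

Answer: yes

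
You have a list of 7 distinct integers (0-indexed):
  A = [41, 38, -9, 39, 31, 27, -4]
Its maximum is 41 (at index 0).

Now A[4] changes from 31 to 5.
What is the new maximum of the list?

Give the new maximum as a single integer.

Answer: 41

Derivation:
Old max = 41 (at index 0)
Change: A[4] 31 -> 5
Changed element was NOT the old max.
  New max = max(old_max, new_val) = max(41, 5) = 41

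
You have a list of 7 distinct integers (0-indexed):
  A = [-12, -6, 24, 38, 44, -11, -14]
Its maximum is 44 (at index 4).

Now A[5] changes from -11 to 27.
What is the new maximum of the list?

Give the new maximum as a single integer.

Answer: 44

Derivation:
Old max = 44 (at index 4)
Change: A[5] -11 -> 27
Changed element was NOT the old max.
  New max = max(old_max, new_val) = max(44, 27) = 44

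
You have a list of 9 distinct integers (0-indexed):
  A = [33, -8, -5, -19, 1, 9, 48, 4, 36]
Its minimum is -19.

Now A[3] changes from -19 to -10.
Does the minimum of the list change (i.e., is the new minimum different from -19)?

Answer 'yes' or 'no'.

Answer: yes

Derivation:
Old min = -19
Change: A[3] -19 -> -10
Changed element was the min; new min must be rechecked.
New min = -10; changed? yes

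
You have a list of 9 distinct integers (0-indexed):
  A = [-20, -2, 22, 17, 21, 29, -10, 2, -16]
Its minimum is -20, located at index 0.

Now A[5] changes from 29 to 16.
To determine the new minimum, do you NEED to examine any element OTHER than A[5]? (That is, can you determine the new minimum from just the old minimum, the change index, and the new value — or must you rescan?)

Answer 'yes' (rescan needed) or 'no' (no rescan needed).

Answer: no

Derivation:
Old min = -20 at index 0
Change at index 5: 29 -> 16
Index 5 was NOT the min. New min = min(-20, 16). No rescan of other elements needed.
Needs rescan: no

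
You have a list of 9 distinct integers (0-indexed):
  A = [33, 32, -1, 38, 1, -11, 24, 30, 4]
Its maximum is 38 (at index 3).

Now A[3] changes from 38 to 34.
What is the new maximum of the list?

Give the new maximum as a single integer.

Answer: 34

Derivation:
Old max = 38 (at index 3)
Change: A[3] 38 -> 34
Changed element WAS the max -> may need rescan.
  Max of remaining elements: 33
  New max = max(34, 33) = 34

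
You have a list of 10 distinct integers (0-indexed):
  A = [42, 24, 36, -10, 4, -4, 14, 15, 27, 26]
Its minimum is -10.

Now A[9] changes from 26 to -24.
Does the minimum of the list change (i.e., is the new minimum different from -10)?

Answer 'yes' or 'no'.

Answer: yes

Derivation:
Old min = -10
Change: A[9] 26 -> -24
Changed element was NOT the min; min changes only if -24 < -10.
New min = -24; changed? yes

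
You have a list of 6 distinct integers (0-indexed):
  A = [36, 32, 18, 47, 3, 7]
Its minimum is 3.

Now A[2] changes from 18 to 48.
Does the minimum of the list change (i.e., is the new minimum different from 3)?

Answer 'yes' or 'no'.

Answer: no

Derivation:
Old min = 3
Change: A[2] 18 -> 48
Changed element was NOT the min; min changes only if 48 < 3.
New min = 3; changed? no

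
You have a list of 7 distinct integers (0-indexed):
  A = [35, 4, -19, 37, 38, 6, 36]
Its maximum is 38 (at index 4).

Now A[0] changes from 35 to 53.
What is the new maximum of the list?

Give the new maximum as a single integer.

Answer: 53

Derivation:
Old max = 38 (at index 4)
Change: A[0] 35 -> 53
Changed element was NOT the old max.
  New max = max(old_max, new_val) = max(38, 53) = 53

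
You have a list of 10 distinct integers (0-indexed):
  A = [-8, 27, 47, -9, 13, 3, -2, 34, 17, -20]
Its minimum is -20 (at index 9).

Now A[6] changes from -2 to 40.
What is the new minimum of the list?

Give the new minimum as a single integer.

Old min = -20 (at index 9)
Change: A[6] -2 -> 40
Changed element was NOT the old min.
  New min = min(old_min, new_val) = min(-20, 40) = -20

Answer: -20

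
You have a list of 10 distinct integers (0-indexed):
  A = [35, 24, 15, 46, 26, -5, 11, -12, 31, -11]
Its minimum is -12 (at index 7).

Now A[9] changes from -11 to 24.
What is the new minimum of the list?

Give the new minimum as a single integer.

Old min = -12 (at index 7)
Change: A[9] -11 -> 24
Changed element was NOT the old min.
  New min = min(old_min, new_val) = min(-12, 24) = -12

Answer: -12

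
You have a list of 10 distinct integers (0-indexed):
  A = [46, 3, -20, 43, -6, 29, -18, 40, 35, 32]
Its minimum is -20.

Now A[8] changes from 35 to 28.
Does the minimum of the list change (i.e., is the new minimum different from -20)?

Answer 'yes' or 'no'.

Answer: no

Derivation:
Old min = -20
Change: A[8] 35 -> 28
Changed element was NOT the min; min changes only if 28 < -20.
New min = -20; changed? no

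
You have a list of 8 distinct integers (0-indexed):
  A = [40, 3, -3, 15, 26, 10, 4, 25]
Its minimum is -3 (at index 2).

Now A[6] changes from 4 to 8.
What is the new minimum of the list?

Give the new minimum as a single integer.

Answer: -3

Derivation:
Old min = -3 (at index 2)
Change: A[6] 4 -> 8
Changed element was NOT the old min.
  New min = min(old_min, new_val) = min(-3, 8) = -3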